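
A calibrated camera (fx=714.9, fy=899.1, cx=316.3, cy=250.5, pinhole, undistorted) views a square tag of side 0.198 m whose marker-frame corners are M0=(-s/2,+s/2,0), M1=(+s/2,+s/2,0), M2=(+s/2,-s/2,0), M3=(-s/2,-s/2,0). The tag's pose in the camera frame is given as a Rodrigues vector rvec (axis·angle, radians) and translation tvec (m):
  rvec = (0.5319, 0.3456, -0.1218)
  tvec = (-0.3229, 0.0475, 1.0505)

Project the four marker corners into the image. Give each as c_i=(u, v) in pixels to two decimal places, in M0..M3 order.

Intrinsics K: fx=714.9, fy=899.1, cx=316.3, cy=250.5
Marker side s = 0.198 m; corners in marker frame (Z=0):
  M0 = (-0.0990, +0.0990, 0)
  M1 = (+0.0990, +0.0990, 0)
  M2 = (+0.0990, -0.0990, 0)
  M3 = (-0.0990, -0.0990, 0)
rvec = (0.5319, 0.3456, -0.1218), |rvec| = θ = 0.64590 rad = 37.008°
Rodrigues: sinθ=0.60192, 1−cosθ=0.20144; R = I + sinθ·[k]× + (1−cosθ)·[k]×²:
    [+0.93516 +0.20227 +0.29078]
    [-0.02474 +0.85623 -0.51601]
    [-0.35335 +0.47535 +0.80572]
t = (-0.3229, 0.0475, 1.0505) m
M0: Pc = R·M0+t = (-0.39546, +0.13472, +1.13254); u = 714.9·(-0.39546)/1.13254 + 316.3 = 66.6737, v = 899.1·(+0.13472)/1.13254 + 250.5 = 357.4483
M1: Pc = R·M1+t = (-0.21029, +0.12982, +1.06258); u = 714.9·(-0.21029)/1.06258 + 316.3 = 174.8146, v = 899.1·(+0.12982)/1.06258 + 250.5 = 360.3444
M2: Pc = R·M2+t = (-0.25034, -0.03972, +0.96846); u = 714.9·(-0.25034)/0.96846 + 316.3 = 131.5008, v = 899.1·(-0.03972)/0.96846 + 250.5 = 213.6281
M3: Pc = R·M3+t = (-0.43551, -0.03482, +1.03842); u = 714.9·(-0.43551)/1.03842 + 316.3 = 16.4766, v = 899.1·(-0.03482)/1.03842 + 250.5 = 220.3544

c0=(66.67, 357.45) c1=(174.81, 360.34) c2=(131.50, 213.63) c3=(16.48, 220.35)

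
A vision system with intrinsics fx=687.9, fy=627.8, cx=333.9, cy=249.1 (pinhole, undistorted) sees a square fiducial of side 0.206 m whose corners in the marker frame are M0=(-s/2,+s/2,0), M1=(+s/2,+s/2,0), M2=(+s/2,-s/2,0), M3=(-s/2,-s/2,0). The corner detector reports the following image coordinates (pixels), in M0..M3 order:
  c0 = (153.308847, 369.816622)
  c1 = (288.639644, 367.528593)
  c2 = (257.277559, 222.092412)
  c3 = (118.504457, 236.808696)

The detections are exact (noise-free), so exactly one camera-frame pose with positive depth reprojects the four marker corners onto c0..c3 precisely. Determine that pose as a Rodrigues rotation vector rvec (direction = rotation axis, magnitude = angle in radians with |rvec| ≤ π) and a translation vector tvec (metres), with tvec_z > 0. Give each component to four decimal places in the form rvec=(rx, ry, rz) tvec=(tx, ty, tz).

rvec=(0.2292, 0.3686, -0.1327) tvec=(-0.1697, 0.0729, 0.8840)

Intrinsics K: fx=687.9, fy=627.8, cx=333.9, cy=249.1
Marker side s = 0.206 m; corners in marker frame (Z=0):
  M0 = (-0.1030, +0.1030, 0)
  M1 = (+0.1030, +0.1030, 0)
  M2 = (+0.1030, -0.1030, 0)
  M3 = (-0.1030, -0.1030, 0)
Detected image corners:
  c0 = (153.308847, 369.816622) px
  c1 = (288.639644, 367.528593) px
  c2 = (257.277559, 222.092412) px
  c3 = (118.504457, 236.808696) px
Planar DLT: solve 8×8 A·h = b for H (H[2,2]=1):
  H  [+579.30559 +206.59728 +201.85057]
  H  [-166.09900 +741.29409 +300.84598]
  H  [-0.41971 +0.22324 +1.00000]
B = K⁻¹H; ‖b₁‖=1.131192, ‖b₂‖=1.131192; λ = 2/(‖b₁‖+‖b₂‖) = 0.884023, sign → tz>0 ⇒ λ=+0.884023
r₁ = λ·B[:,0] = (+0.92457,-0.08667,-0.37104); r₂ = λ·B[:,1] = (+0.16971,+0.96553,+0.19735)
r₃ = r₁×r₂ = (+0.34114,-0.24543,+0.90741); SVD([r₁ r₂ r₃]) → R = UVᵀ:
  R  [+0.92457 +0.16971 +0.34114]
  R  [-0.08667 +0.96553 -0.24543]
  R  [-0.37104 +0.19735 +0.90741]
t = (-0.16970, +0.07286, +0.88402) m
tr R = 2.797503; θ = arccos((tr R − 1)/2) = 0.453883 rad = 26.006°
axis k = ((R−Rᵀ)₃₂, (R−Rᵀ)₁₃, (R−Rᵀ)₂₁) / (2 sinθ) = (+0.504930, +0.812140, -0.292360)
rvec = θ·k = (+0.229179, +0.368616, -0.132697)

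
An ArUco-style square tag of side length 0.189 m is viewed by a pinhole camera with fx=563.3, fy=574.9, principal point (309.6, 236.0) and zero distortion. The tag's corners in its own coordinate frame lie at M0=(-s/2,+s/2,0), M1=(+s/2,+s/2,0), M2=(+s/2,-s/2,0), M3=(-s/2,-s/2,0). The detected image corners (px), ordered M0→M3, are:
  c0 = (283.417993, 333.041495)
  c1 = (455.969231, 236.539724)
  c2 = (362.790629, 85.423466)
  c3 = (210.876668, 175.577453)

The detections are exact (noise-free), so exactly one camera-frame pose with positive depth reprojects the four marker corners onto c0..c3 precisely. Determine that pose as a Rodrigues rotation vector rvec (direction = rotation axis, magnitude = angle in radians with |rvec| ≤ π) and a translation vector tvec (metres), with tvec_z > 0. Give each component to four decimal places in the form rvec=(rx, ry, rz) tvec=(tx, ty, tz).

rvec=(-0.3232, 0.1705, -0.4915) tvec=(0.0155, -0.0320, 0.5741)

Intrinsics K: fx=563.3, fy=574.9, cx=309.6, cy=236.0
Marker side s = 0.189 m; corners in marker frame (Z=0):
  M0 = (-0.0945, +0.0945, 0)
  M1 = (+0.0945, +0.0945, 0)
  M2 = (+0.0945, -0.0945, 0)
  M3 = (-0.0945, -0.0945, 0)
Detected image corners:
  c0 = (283.417993, 333.041495) px
  c1 = (455.969231, 236.539724) px
  c2 = (362.790629, 85.423466) px
  c3 = (210.876668, 175.577453) px
Planar DLT: solve 8×8 A·h = b for H (H[2,2]=1):
  H  [+807.77337 +240.99050 +324.80851]
  H  [-522.89968 +692.17129 +203.91591]
  H  [-0.14473 -0.59914 +1.00000]
B = K⁻¹H; ‖b₁‖=1.741983, ‖b₂‖=1.741983; λ = 2/(‖b₁‖+‖b₂‖) = 0.574058, sign → tz>0 ⇒ λ=+0.574058
r₁ = λ·B[:,0] = (+0.86886,-0.48803,-0.08308); r₂ = λ·B[:,1] = (+0.43463,+0.83235,-0.34394)
r₃ = r₁×r₂ = (+0.23701,+0.26273,+0.93531); SVD([r₁ r₂ r₃]) → R = UVᵀ:
  R  [+0.86886 +0.43463 +0.23701]
  R  [-0.48803 +0.83235 +0.26273]
  R  [-0.08308 -0.34394 +0.93531]
t = (+0.01550, -0.03204, +0.57406) m
tr R = 2.636521; θ = arccos((tr R − 1)/2) = 0.612418 rad = 35.089°
axis k = ((R−Rᵀ)₃₂, (R−Rᵀ)₁₃, (R−Rᵀ)₂₁) / (2 sinθ) = (-0.527677, +0.278412, -0.802523)
rvec = θ·k = (-0.323159, +0.170504, -0.491480)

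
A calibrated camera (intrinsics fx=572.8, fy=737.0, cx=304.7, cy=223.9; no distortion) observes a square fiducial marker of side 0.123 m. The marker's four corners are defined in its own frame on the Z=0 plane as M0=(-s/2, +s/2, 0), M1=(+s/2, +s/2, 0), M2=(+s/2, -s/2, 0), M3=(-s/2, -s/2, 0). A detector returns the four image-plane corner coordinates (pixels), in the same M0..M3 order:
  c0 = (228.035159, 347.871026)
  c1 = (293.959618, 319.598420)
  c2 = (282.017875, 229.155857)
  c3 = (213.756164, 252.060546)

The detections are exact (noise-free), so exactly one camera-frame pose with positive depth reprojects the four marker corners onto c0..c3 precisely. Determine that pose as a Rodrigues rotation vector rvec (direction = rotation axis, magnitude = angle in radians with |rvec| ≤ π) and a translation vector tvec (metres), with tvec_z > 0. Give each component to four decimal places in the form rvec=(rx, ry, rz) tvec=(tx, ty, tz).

Intrinsics K: fx=572.8, fy=737.0, cx=304.7, cy=223.9
Marker side s = 0.123 m; corners in marker frame (Z=0):
  M0 = (-0.0615, +0.0615, 0)
  M1 = (+0.0615, +0.0615, 0)
  M2 = (+0.0615, -0.0615, 0)
  M3 = (-0.0615, -0.0615, 0)
Detected image corners:
  c0 = (228.035159, 347.871026) px
  c1 = (293.959618, 319.598420) px
  c2 = (282.017875, 229.155857) px
  c3 = (213.756164, 252.060546) px
Planar DLT: solve 8×8 A·h = b for H (H[2,2]=1):
  H  [+677.32046 +152.56360 +255.58546]
  H  [-59.35388 +808.66133 +287.28424]
  H  [+0.51860 +0.18188 +1.00000]
B = K⁻¹H; ‖b₁‖=1.071243, ‖b₂‖=1.071243; λ = 2/(‖b₁‖+‖b₂‖) = 0.933495, sign → tz>0 ⇒ λ=+0.933495
r₁ = λ·B[:,0] = (+0.84631,-0.22225,+0.48411); r₂ = λ·B[:,1] = (+0.15832,+0.97268,+0.16979)
r₃ = r₁×r₂ = (-0.50862,-0.06705,+0.85837); SVD([r₁ r₂ r₃]) → R = UVᵀ:
  R  [+0.84631 +0.15832 -0.50862]
  R  [-0.22225 +0.97268 -0.06705]
  R  [+0.48411 +0.16979 +0.85837]
t = (-0.08004, +0.08028, +0.93349) m
tr R = 2.677365; θ = arccos((tr R − 1)/2) = 0.575937 rad = 32.999°
axis k = ((R−Rᵀ)₃₂, (R−Rᵀ)₁₃, (R−Rᵀ)₂₁) / (2 sinθ) = (+0.217429, -0.911401, -0.349388)
rvec = θ·k = (+0.125225, -0.524909, -0.201226)

rvec=(0.1252, -0.5249, -0.2012) tvec=(-0.0800, 0.0803, 0.9335)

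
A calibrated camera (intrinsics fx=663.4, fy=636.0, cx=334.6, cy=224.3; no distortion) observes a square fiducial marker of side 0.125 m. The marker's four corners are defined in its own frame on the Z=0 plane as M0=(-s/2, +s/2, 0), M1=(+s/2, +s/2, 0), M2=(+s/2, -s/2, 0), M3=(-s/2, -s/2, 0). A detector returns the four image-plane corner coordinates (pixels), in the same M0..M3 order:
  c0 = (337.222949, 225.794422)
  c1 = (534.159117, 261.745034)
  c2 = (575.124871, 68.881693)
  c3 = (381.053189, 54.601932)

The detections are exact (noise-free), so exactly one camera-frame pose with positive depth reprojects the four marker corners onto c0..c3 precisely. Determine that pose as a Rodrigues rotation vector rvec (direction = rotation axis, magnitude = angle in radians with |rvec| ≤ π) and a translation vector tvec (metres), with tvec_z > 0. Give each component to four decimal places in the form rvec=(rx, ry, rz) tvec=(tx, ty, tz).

rvec=(-0.1757, 0.3725, 0.2123) tvec=(0.0734, -0.0484, 0.4155)

Intrinsics K: fx=663.4, fy=636.0, cx=334.6, cy=224.3
Marker side s = 0.125 m; corners in marker frame (Z=0):
  M0 = (-0.0625, +0.0625, 0)
  M1 = (+0.0625, +0.0625, 0)
  M2 = (+0.0625, -0.0625, 0)
  M3 = (-0.0625, -0.0625, 0)
Detected image corners:
  c0 = (337.222949, 225.794422) px
  c1 = (534.159117, 261.745034) px
  c2 = (575.124871, 68.881693) px
  c3 = (381.053189, 54.601932) px
Planar DLT: solve 8×8 A·h = b for H (H[2,2]=1):
  H  [+1148.47228 -483.46057 +451.75272]
  H  [+60.35640 +1403.27885 +150.25414]
  H  [-0.90905 -0.31435 +1.00000]
B = K⁻¹H; ‖b₁‖=2.407018, ‖b₂‖=2.407018; λ = 2/(‖b₁‖+‖b₂‖) = 0.415452, sign → tz>0 ⇒ λ=+0.415452
r₁ = λ·B[:,0] = (+0.90971,+0.17262,-0.37766); r₂ = λ·B[:,1] = (-0.23689,+0.96272,-0.13060)
r₃ = r₁×r₂ = (+0.34104,+0.20827,+0.91669); SVD([r₁ r₂ r₃]) → R = UVᵀ:
  R  [+0.90971 -0.23689 +0.34104]
  R  [+0.17262 +0.96272 +0.20827]
  R  [-0.37766 -0.13060 +0.91669]
t = (+0.07337, -0.04837, +0.41545) m
tr R = 2.789113; θ = arccos((tr R − 1)/2) = 0.463358 rad = 26.548°
axis k = ((R−Rᵀ)₃₂, (R−Rᵀ)₁₃, (R−Rᵀ)₂₁) / (2 sinθ) = (-0.379092, +0.804002, +0.458115)
rvec = θ·k = (-0.175655, +0.372541, +0.212271)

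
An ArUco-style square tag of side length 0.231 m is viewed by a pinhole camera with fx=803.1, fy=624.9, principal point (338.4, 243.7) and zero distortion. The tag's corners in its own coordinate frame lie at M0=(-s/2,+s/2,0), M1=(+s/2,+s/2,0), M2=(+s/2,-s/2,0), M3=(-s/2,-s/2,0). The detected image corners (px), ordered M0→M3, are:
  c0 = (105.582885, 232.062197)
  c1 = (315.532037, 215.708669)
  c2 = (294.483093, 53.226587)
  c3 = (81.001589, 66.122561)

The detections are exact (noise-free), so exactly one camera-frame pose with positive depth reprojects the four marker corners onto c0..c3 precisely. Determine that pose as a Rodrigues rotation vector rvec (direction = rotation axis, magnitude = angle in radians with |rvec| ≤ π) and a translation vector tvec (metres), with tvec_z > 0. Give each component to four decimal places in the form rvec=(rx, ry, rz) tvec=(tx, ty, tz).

Intrinsics K: fx=803.1, fy=624.9, cx=338.4, cy=243.7
Marker side s = 0.231 m; corners in marker frame (Z=0):
  M0 = (-0.1155, +0.1155, 0)
  M1 = (+0.1155, +0.1155, 0)
  M2 = (+0.1155, -0.1155, 0)
  M3 = (-0.1155, -0.1155, 0)
Detected image corners:
  c0 = (105.582885, 232.062197) px
  c1 = (315.532037, 215.708669) px
  c2 = (294.483093, 53.226587) px
  c3 = (81.001589, 66.122561) px
Planar DLT: solve 8×8 A·h = b for H (H[2,2]=1):
  H  [+935.71075 +110.99109 +200.41310]
  H  [-49.66035 +719.54957 +142.28454]
  H  [+0.09665 +0.06181 +1.00000]
B = K⁻¹H; ‖b₁‖=1.134609, ‖b₂‖=1.134609; λ = 2/(‖b₁‖+‖b₂‖) = 0.881361, sign → tz>0 ⇒ λ=+0.881361
r₁ = λ·B[:,0] = (+0.99100,-0.10326,+0.08519); r₂ = λ·B[:,1] = (+0.09885,+0.99361,+0.05448)
r₃ = r₁×r₂ = (-0.09027,-0.04557,+0.99487); SVD([r₁ r₂ r₃]) → R = UVᵀ:
  R  [+0.99100 +0.09885 -0.09027]
  R  [-0.10326 +0.99361 -0.04557]
  R  [+0.08519 +0.05448 +0.99487]
t = (-0.15143, -0.14304, +0.88136) m
tr R = 2.979484; θ = arccos((tr R − 1)/2) = 0.143358 rad = 8.214°
axis k = ((R−Rᵀ)₃₂, (R−Rᵀ)₁₃, (R−Rᵀ)₂₁) / (2 sinθ) = (+0.350132, -0.614054, -0.707351)
rvec = θ·k = (+0.050194, -0.088029, -0.101404)

rvec=(0.0502, -0.0880, -0.1014) tvec=(-0.1514, -0.1430, 0.8814)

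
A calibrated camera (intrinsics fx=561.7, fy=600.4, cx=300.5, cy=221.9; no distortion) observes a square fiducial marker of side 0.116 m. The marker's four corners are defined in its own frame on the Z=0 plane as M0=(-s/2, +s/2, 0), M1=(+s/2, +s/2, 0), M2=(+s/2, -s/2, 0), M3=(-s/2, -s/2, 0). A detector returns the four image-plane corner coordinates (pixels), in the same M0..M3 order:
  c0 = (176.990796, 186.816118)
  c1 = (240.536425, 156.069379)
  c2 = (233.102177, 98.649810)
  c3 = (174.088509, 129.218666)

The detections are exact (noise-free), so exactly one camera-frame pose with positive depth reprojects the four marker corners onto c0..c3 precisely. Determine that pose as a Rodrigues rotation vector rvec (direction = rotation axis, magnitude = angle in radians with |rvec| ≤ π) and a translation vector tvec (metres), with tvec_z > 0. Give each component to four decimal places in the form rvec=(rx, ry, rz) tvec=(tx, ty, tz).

rvec=(-0.5468, 0.3775, -0.2869) tvec=(-0.1524, -0.1201, 0.9018)

Intrinsics K: fx=561.7, fy=600.4, cx=300.5, cy=221.9
Marker side s = 0.116 m; corners in marker frame (Z=0):
  M0 = (-0.0580, +0.0580, 0)
  M1 = (+0.0580, +0.0580, 0)
  M2 = (+0.0580, -0.0580, 0)
  M3 = (-0.0580, -0.0580, 0)
Detected image corners:
  c0 = (176.990796, 186.816118) px
  c1 = (240.536425, 156.069379) px
  c2 = (233.102177, 98.649810) px
  c3 = (174.088509, 129.218666) px
Planar DLT: solve 8×8 A·h = b for H (H[2,2]=1):
  H  [+465.78002 -82.02250 +205.55505]
  H  [-307.03281 +408.41286 +141.93387]
  H  [-0.29973 -0.61227 +1.00000]
B = K⁻¹H; ‖b₁‖=1.108875, ‖b₂‖=1.108875; λ = 2/(‖b₁‖+‖b₂‖) = 0.901815, sign → tz>0 ⇒ λ=+0.901815
r₁ = λ·B[:,0] = (+0.89242,-0.36127,-0.27031); r₂ = λ·B[:,1] = (+0.16370,+0.81751,-0.55215)
r₃ = r₁×r₂ = (+0.42045,+0.44850,+0.78871); SVD([r₁ r₂ r₃]) → R = UVᵀ:
  R  [+0.89242 +0.16370 +0.42045]
  R  [-0.36127 +0.81751 +0.44850]
  R  [-0.27031 -0.55215 +0.78871]
t = (-0.15244, -0.12011, +0.90182) m
tr R = 2.498647; θ = arccos((tr R − 1)/2) = 0.723756 rad = 41.468°
axis k = ((R−Rᵀ)₃₂, (R−Rᵀ)₁₃, (R−Rᵀ)₂₁) / (2 sinθ) = (-0.755549, +0.521561, -0.396383)
rvec = θ·k = (-0.546833, +0.377483, -0.286885)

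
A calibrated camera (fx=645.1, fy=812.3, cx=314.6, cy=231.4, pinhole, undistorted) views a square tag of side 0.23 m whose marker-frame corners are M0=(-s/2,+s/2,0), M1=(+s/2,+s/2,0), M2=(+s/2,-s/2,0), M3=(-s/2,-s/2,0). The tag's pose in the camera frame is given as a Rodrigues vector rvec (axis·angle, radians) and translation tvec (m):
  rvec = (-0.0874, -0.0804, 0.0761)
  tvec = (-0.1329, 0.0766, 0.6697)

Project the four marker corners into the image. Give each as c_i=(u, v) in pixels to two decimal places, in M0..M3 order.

Intrinsics K: fx=645.1, fy=812.3, cx=314.6, cy=231.4
Marker side s = 0.23 m; corners in marker frame (Z=0):
  M0 = (-0.1150, +0.1150, 0)
  M1 = (+0.1150, +0.1150, 0)
  M2 = (+0.1150, -0.1150, 0)
  M3 = (-0.1150, -0.1150, 0)
rvec = (-0.0874, -0.0804, 0.0761), |rvec| = θ = 0.14105 rad = 8.081°
Rodrigues: sinθ=0.14058, 1−cosθ=0.00993; R = I + sinθ·[k]× + (1−cosθ)·[k]×²:
    [+0.99388 -0.07234 -0.08345]
    [+0.07936 +0.99330 +0.08406]
    [+0.07681 -0.09016 +0.99296]
t = (-0.1329, 0.0766, 0.6697) m
M0: Pc = R·M0+t = (-0.25552, +0.18170, +0.65050); u = 645.1·(-0.25552)/0.65050 + 314.6 = 61.2045, v = 812.3·(+0.18170)/0.65050 + 231.4 = 458.2994
M1: Pc = R·M1+t = (-0.02692, +0.19995, +0.66816); u = 645.1·(-0.02692)/0.66816 + 314.6 = 288.6067, v = 812.3·(+0.19995)/0.66816 + 231.4 = 474.4889
M2: Pc = R·M2+t = (-0.01028, -0.02850, +0.68890); u = 645.1·(-0.01028)/0.68890 + 314.6 = 304.9695, v = 812.3·(-0.02850)/0.68890 + 231.4 = 197.7913
M3: Pc = R·M3+t = (-0.23888, -0.04675, +0.67124); u = 645.1·(-0.23888)/0.67124 + 314.6 = 85.0236, v = 812.3·(-0.04675)/0.67124 + 231.4 = 174.8192

c0=(61.20, 458.30) c1=(288.61, 474.49) c2=(304.97, 197.79) c3=(85.02, 174.82)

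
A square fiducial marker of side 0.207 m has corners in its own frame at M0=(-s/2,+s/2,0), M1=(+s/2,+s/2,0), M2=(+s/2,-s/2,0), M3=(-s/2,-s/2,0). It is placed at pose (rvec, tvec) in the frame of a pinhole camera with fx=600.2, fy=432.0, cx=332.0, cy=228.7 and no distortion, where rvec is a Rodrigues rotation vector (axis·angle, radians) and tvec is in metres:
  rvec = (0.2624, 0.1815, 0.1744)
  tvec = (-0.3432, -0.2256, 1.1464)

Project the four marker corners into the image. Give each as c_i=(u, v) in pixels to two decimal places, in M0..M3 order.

Intrinsics K: fx=600.2, fy=432.0, cx=332.0, cy=228.7
Marker side s = 0.207 m; corners in marker frame (Z=0):
  M0 = (-0.1035, +0.1035, 0)
  M1 = (+0.1035, +0.1035, 0)
  M2 = (+0.1035, -0.1035, 0)
  M3 = (-0.1035, -0.1035, 0)
rvec = (0.2624, 0.1815, 0.1744), |rvec| = θ = 0.36361 rad = 20.833°
Rodrigues: sinθ=0.35565, 1−cosθ=0.06538; R = I + sinθ·[k]× + (1−cosθ)·[k]×²:
    [+0.96867 -0.14703 +0.20016]
    [+0.19413 +0.95091 -0.24100]
    [-0.15490 +0.27231 +0.94966]
t = (-0.3432, -0.2256, 1.1464) m
M0: Pc = R·M0+t = (-0.45867, -0.14727, +1.19062); u = 600.2·(-0.45867)/1.19062 + 332.0 = 100.7779, v = 432.0·(-0.14727)/1.19062 + 228.7 = 175.2636
M1: Pc = R·M1+t = (-0.25816, -0.10709, +1.15855); u = 600.2·(-0.25816)/1.15855 + 332.0 = 198.2573, v = 432.0·(-0.10709)/1.15855 + 228.7 = 188.7691
M2: Pc = R·M2+t = (-0.22773, -0.30393, +1.10218); u = 600.2·(-0.22773)/1.10218 + 332.0 = 207.9911, v = 432.0·(-0.30393)/1.10218 + 228.7 = 109.5764
M3: Pc = R·M3+t = (-0.42824, -0.34411, +1.13425); u = 600.2·(-0.42824)/1.13425 + 332.0 = 105.3922, v = 432.0·(-0.34411)/1.13425 + 228.7 = 97.6383

c0=(100.78, 175.26) c1=(198.26, 188.77) c2=(207.99, 109.58) c3=(105.39, 97.64)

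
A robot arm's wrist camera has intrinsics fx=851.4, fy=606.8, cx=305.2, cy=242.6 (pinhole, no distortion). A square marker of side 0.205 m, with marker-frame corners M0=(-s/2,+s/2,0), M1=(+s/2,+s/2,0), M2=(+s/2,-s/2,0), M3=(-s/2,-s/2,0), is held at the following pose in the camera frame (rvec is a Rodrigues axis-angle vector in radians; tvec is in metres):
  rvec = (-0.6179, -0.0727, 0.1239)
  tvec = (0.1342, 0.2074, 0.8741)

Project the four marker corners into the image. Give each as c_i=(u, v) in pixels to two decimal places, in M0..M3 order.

Intrinsics K: fx=851.4, fy=606.8, cx=305.2, cy=242.6
Marker side s = 0.205 m; corners in marker frame (Z=0):
  M0 = (-0.1025, +0.1025, 0)
  M1 = (+0.1025, +0.1025, 0)
  M2 = (+0.1025, -0.1025, 0)
  M3 = (-0.1025, -0.1025, 0)
rvec = (-0.6179, -0.0727, 0.1239), |rvec| = θ = 0.63438 rad = 36.347°
Rodrigues: sinθ=0.59268, 1−cosθ=0.19456; R = I + sinθ·[k]× + (1−cosθ)·[k]×²:
    [+0.99002 -0.09404 -0.10493]
    [+0.13747 +0.80800 +0.57293]
    [+0.03091 -0.58164 +0.81286]
t = (0.1342, 0.2074, 0.8741) m
M0: Pc = R·M0+t = (+0.02308, +0.27613, +0.81131); u = 851.4·(+0.02308)/0.81131 + 305.2 = 329.4243, v = 606.8·(+0.27613)/0.81131 + 242.6 = 449.1227
M1: Pc = R·M1+t = (+0.22604, +0.30431, +0.81765); u = 851.4·(+0.22604)/0.81765 + 305.2 = 540.5685, v = 606.8·(+0.30431)/0.81765 + 242.6 = 468.4368
M2: Pc = R·M2+t = (+0.24532, +0.13867, +0.93689); u = 851.4·(+0.24532)/0.93689 + 305.2 = 528.1324, v = 606.8·(+0.13867)/0.93689 + 242.6 = 332.4144
M3: Pc = R·M3+t = (+0.04236, +0.11049, +0.93055); u = 851.4·(+0.04236)/0.93055 + 305.2 = 343.9584, v = 606.8·(+0.11049)/0.93055 + 242.6 = 314.6489

c0=(329.42, 449.12) c1=(540.57, 468.44) c2=(528.13, 332.41) c3=(343.96, 314.65)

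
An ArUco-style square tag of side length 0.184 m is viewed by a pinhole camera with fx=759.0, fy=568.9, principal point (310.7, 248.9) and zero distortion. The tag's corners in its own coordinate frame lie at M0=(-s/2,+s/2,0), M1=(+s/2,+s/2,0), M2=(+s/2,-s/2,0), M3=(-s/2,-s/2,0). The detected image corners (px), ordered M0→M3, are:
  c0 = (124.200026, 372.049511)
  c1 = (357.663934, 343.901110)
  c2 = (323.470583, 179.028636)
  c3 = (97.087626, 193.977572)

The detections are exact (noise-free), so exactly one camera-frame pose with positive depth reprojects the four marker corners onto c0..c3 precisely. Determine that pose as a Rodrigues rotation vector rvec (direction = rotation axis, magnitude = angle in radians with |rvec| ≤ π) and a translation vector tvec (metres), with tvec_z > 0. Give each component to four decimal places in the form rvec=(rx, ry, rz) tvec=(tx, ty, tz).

rvec=(-0.1496, -0.2291, -0.1326) tvec=(-0.0645, 0.0225, 0.6025)

Intrinsics K: fx=759.0, fy=568.9, cx=310.7, cy=248.9
Marker side s = 0.184 m; corners in marker frame (Z=0):
  M0 = (-0.0920, +0.0920, 0)
  M1 = (+0.0920, +0.0920, 0)
  M2 = (+0.0920, -0.0920, 0)
  M3 = (-0.0920, -0.0920, 0)
Detected image corners:
  c0 = (124.200026, 372.049511) px
  c1 = (357.663934, 343.901110) px
  c2 = (323.470583, 179.028636) px
  c3 = (97.087626, 193.977572) px
Planar DLT: solve 8×8 A·h = b for H (H[2,2]=1):
  H  [+1337.35615 +117.76936 +229.42909]
  H  [-10.00408 +870.87575 +270.12072]
  H  [+0.39077 -0.21947 +1.00000]
B = K⁻¹H; ‖b₁‖=1.659748, ‖b₂‖=1.659748; λ = 2/(‖b₁‖+‖b₂‖) = 0.602501, sign → tz>0 ⇒ λ=+0.602501
r₁ = λ·B[:,0] = (+0.96523,-0.11360,+0.23544); r₂ = λ·B[:,1] = (+0.14762,+0.98017,-0.13223)
r₃ = r₁×r₂ = (-0.21575,+0.16239,+0.96285); SVD([r₁ r₂ r₃]) → R = UVᵀ:
  R  [+0.96523 +0.14762 -0.21575]
  R  [-0.11360 +0.98017 +0.16239]
  R  [+0.23544 -0.13223 +0.96285]
t = (-0.06451, +0.02247, +0.60250) m
tr R = 2.908242; θ = arccos((tr R − 1)/2) = 0.304085 rad = 17.423°
axis k = ((R−Rᵀ)₃₂, (R−Rᵀ)₁₃, (R−Rᵀ)₂₁) / (2 sinθ) = (-0.491985, -0.753441, -0.436208)
rvec = θ·k = (-0.149606, -0.229110, -0.132645)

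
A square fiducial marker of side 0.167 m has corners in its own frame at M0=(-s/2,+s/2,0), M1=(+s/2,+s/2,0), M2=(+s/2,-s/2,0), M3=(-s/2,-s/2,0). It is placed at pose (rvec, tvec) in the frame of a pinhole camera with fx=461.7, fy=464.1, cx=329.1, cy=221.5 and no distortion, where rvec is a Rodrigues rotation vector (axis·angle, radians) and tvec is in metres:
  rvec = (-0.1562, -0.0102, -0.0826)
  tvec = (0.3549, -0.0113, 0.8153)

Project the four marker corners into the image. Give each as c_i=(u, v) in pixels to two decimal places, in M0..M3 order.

c0=(489.70, 266.52) c1=(584.75, 258.52) c2=(569.06, 165.39) c3=(476.94, 172.83)

Intrinsics K: fx=461.7, fy=464.1, cx=329.1, cy=221.5
Marker side s = 0.167 m; corners in marker frame (Z=0):
  M0 = (-0.0835, +0.0835, 0)
  M1 = (+0.0835, +0.0835, 0)
  M2 = (+0.0835, -0.0835, 0)
  M3 = (-0.0835, -0.0835, 0)
rvec = (-0.1562, -0.0102, -0.0826), |rvec| = θ = 0.17699 rad = 10.141°
Rodrigues: sinθ=0.17607, 1−cosθ=0.01562; R = I + sinθ·[k]× + (1−cosθ)·[k]×²:
    [+0.99655 +0.08296 -0.00371]
    [-0.08137 +0.98443 +0.15581]
    [+0.01658 -0.15497 +0.98778]
t = (0.3549, -0.0113, 0.8153) m
M0: Pc = R·M0+t = (+0.27862, +0.07769, +0.80098); u = 461.7·(+0.27862)/0.80098 + 329.1 = 489.7003, v = 464.1·(+0.07769)/0.80098 + 221.5 = 266.5177
M1: Pc = R·M1+t = (+0.44504, +0.06411, +0.80374); u = 461.7·(+0.44504)/0.80374 + 329.1 = 584.7465, v = 464.1·(+0.06411)/0.80374 + 221.5 = 258.5157
M2: Pc = R·M2+t = (+0.43118, -0.10029, +0.82962); u = 461.7·(+0.43118)/0.82962 + 329.1 = 569.0613, v = 464.1·(-0.10029)/0.82962 + 221.5 = 165.3941
M3: Pc = R·M3+t = (+0.26476, -0.08671, +0.82686); u = 461.7·(+0.26476)/0.82686 + 329.1 = 476.9374, v = 464.1·(-0.08671)/0.82686 + 221.5 = 172.8339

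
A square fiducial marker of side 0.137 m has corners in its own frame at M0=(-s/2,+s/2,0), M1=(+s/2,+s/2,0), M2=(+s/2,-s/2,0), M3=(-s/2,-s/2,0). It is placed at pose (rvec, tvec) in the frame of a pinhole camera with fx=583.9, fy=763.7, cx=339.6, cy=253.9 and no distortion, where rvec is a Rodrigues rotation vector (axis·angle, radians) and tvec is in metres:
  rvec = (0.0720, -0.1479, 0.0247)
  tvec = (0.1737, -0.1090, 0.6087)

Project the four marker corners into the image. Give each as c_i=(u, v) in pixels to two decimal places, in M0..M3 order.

Intrinsics K: fx=583.9, fy=763.7, cx=339.6, cy=253.9
Marker side s = 0.137 m; corners in marker frame (Z=0):
  M0 = (-0.0685, +0.0685, 0)
  M1 = (+0.0685, +0.0685, 0)
  M2 = (+0.0685, -0.0685, 0)
  M3 = (-0.0685, -0.0685, 0)
rvec = (0.0720, -0.1479, 0.0247), |rvec| = θ = 0.16634 rad = 9.530°
Rodrigues: sinθ=0.16557, 1−cosθ=0.01380; R = I + sinθ·[k]× + (1−cosθ)·[k]×²:
    [+0.98878 -0.02990 -0.14633]
    [+0.01927 +0.99711 -0.07349]
    [+0.14811 +0.06985 +0.98650]
t = (0.1737, -0.1090, 0.6087) m
M0: Pc = R·M0+t = (+0.10392, -0.04202, +0.60334); u = 583.9·(+0.10392)/0.60334 + 339.6 = 440.1720, v = 763.7·(-0.04202)/0.60334 + 253.9 = 200.7137
M1: Pc = R·M1+t = (+0.23938, -0.03938, +0.62363); u = 583.9·(+0.23938)/0.62363 + 339.6 = 563.7332, v = 763.7·(-0.03938)/0.62363 + 253.9 = 205.6779
M2: Pc = R·M2+t = (+0.24348, -0.17598, +0.61406); u = 583.9·(+0.24348)/0.61406 + 339.6 = 571.1207, v = 763.7·(-0.17598)/0.61406 + 253.9 = 35.0336
M3: Pc = R·M3+t = (+0.10802, -0.17862, +0.59377); u = 583.9·(+0.10802)/0.59377 + 339.6 = 445.8208, v = 763.7·(-0.17862)/0.59377 + 253.9 = 24.1582

c0=(440.17, 200.71) c1=(563.73, 205.68) c2=(571.12, 35.03) c3=(445.82, 24.16)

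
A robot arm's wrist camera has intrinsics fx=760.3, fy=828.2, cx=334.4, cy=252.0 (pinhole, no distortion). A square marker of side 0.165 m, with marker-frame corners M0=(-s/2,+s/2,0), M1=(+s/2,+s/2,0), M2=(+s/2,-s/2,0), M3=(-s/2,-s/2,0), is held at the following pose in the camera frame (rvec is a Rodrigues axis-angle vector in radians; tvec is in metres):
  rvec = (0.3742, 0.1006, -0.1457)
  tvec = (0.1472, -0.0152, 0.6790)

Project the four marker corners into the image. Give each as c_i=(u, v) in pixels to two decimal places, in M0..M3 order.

Intrinsics K: fx=760.3, fy=828.2, cx=334.4, cy=252.0
Marker side s = 0.165 m; corners in marker frame (Z=0):
  M0 = (-0.0825, +0.0825, 0)
  M1 = (+0.0825, +0.0825, 0)
  M2 = (+0.0825, -0.0825, 0)
  M3 = (-0.0825, -0.0825, 0)
rvec = (0.3742, 0.1006, -0.1457), |rvec| = θ = 0.41397 rad = 23.719°
Rodrigues: sinθ=0.40225, 1−cosθ=0.08447; R = I + sinθ·[k]× + (1−cosθ)·[k]×²:
    [+0.98455 +0.16013 +0.07088]
    [-0.12302 +0.92052 -0.37083]
    [-0.12462 +0.35638 +0.92599]
t = (0.1472, -0.0152, 0.6790) m
M0: Pc = R·M0+t = (+0.07919, +0.07089, +0.71868); u = 760.3·(+0.07919)/0.71868 + 334.4 = 418.1709, v = 828.2·(+0.07089)/0.71868 + 252.0 = 333.6947
M1: Pc = R·M1+t = (+0.24164, +0.05059, +0.69812); u = 760.3·(+0.24164)/0.69812 + 334.4 = 597.5579, v = 828.2·(+0.05059)/0.69812 + 252.0 = 312.0207
M2: Pc = R·M2+t = (+0.21521, -0.10129, +0.63932); u = 760.3·(+0.21521)/0.63932 + 334.4 = 590.3412, v = 828.2·(-0.10129)/0.63932 + 252.0 = 120.7821
M3: Pc = R·M3+t = (+0.05276, -0.08099, +0.65988); u = 760.3·(+0.05276)/0.65988 + 334.4 = 395.1937, v = 828.2·(-0.08099)/0.65988 + 252.0 = 150.3468

c0=(418.17, 333.69) c1=(597.56, 312.02) c2=(590.34, 120.78) c3=(395.19, 150.35)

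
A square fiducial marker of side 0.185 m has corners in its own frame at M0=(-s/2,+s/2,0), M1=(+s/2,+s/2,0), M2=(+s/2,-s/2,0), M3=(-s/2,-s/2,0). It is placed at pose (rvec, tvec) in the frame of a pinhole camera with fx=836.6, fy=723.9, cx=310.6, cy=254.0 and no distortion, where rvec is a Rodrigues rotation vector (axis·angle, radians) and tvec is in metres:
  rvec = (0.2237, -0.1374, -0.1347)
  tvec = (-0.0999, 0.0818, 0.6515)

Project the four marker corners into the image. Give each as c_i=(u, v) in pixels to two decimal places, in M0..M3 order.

Intrinsics K: fx=836.6, fy=723.9, cx=310.6, cy=254.0
Marker side s = 0.185 m; corners in marker frame (Z=0):
  M0 = (-0.0925, +0.0925, 0)
  M1 = (+0.0925, +0.0925, 0)
  M2 = (+0.0925, -0.0925, 0)
  M3 = (-0.0925, -0.0925, 0)
rvec = (0.2237, -0.1374, -0.1347), |rvec| = θ = 0.29507 rad = 16.906°
Rodrigues: sinθ=0.29080, 1−cosθ=0.04322; R = I + sinθ·[k]× + (1−cosθ)·[k]×²:
    [+0.98162 +0.11750 -0.15037]
    [-0.14801 +0.96615 -0.21128]
    [+0.12046 +0.22965 +0.96579]
t = (-0.0999, 0.0818, 0.6515) m
M0: Pc = R·M0+t = (-0.17983, +0.18486, +0.66160); u = 836.6·(-0.17983)/0.66160 + 310.6 = 83.2013, v = 723.9·(+0.18486)/0.66160 + 254.0 = 456.2675
M1: Pc = R·M1+t = (+0.00177, +0.15748, +0.68389); u = 836.6·(+0.00177)/0.68389 + 310.6 = 312.7635, v = 723.9·(+0.15748)/0.68389 + 254.0 = 420.6924
M2: Pc = R·M2+t = (-0.01997, -0.02126, +0.64140); u = 836.6·(-0.01997)/0.64140 + 310.6 = 284.5545, v = 723.9·(-0.02126)/0.64140 + 254.0 = 230.0051
M3: Pc = R·M3+t = (-0.20157, +0.00612, +0.61911); u = 836.6·(-0.20157)/0.61911 + 310.6 = 38.2235, v = 723.9·(+0.00612)/0.61911 + 254.0 = 261.1579

c0=(83.20, 456.27) c1=(312.76, 420.69) c2=(284.55, 230.01) c3=(38.22, 261.16)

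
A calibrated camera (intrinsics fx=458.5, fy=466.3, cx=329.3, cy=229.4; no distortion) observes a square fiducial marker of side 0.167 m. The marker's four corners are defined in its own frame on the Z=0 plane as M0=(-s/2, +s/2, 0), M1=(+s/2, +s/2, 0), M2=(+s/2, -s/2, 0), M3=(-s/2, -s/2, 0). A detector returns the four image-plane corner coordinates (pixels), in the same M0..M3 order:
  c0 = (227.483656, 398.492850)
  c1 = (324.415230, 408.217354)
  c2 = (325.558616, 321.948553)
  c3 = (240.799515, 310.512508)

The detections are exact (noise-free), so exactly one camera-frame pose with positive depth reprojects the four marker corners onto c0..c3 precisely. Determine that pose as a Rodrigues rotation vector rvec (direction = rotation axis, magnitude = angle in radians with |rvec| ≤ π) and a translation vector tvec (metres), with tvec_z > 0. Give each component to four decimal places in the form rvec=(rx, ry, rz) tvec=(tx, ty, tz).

rvec=(-0.7136, -0.2319, 0.0941) tvec=(-0.0890, 0.2293, 0.8377)

Intrinsics K: fx=458.5, fy=466.3, cx=329.3, cy=229.4
Marker side s = 0.167 m; corners in marker frame (Z=0):
  M0 = (-0.0835, +0.0835, 0)
  M1 = (+0.0835, +0.0835, 0)
  M2 = (+0.0835, -0.0835, 0)
  M3 = (-0.0835, -0.0835, 0)
Detected image corners:
  c0 = (227.483656, 398.492850) px
  c1 = (324.415230, 408.217354) px
  c2 = (325.558616, 321.948553) px
  c3 = (240.799515, 310.512508) px
Planar DLT: solve 8×8 A·h = b for H (H[2,2]=1):
  H  [+601.14398 -262.21009 +280.60922]
  H  [+140.33043 +239.03496 +357.03009]
  H  [+0.21301 -0.78539 +1.00000]
B = K⁻¹H; ‖b₁‖=1.193776, ‖b₂‖=1.193776; λ = 2/(‖b₁‖+‖b₂‖) = 0.837678, sign → tz>0 ⇒ λ=+0.837678
r₁ = λ·B[:,0] = (+0.97014,+0.16431,+0.17843); r₂ = λ·B[:,1] = (-0.00654,+0.75307,-0.65790)
r₃ = r₁×r₂ = (-0.24248,+0.63709,+0.73166); SVD([r₁ r₂ r₃]) → R = UVᵀ:
  R  [+0.97014 -0.00654 -0.24248]
  R  [+0.16431 +0.75307 +0.63709]
  R  [+0.17843 -0.65790 +0.73166]
t = (-0.08896, +0.22928, +0.83768) m
tr R = 2.454866; θ = arccos((tr R − 1)/2) = 0.756223 rad = 43.328°
axis k = ((R−Rᵀ)₃₂, (R−Rᵀ)₁₃, (R−Rᵀ)₂₁) / (2 sinθ) = (-0.943627, -0.306705, +0.124498)
rvec = θ·k = (-0.713593, -0.231938, +0.094148)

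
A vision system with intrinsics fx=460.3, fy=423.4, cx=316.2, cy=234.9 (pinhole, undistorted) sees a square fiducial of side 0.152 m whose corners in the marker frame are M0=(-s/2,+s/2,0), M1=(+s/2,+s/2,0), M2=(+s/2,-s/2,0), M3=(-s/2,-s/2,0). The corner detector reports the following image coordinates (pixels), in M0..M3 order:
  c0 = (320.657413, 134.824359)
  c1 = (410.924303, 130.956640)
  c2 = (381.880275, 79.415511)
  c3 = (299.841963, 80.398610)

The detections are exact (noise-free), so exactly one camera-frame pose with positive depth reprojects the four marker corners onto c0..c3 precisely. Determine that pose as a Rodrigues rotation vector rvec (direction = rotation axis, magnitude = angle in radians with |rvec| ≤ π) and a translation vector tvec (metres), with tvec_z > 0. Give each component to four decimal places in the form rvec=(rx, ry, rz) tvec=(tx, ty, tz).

rvec=(-0.6194, -0.2117, -0.1803) tvec=(0.0625, -0.2356, 0.7676)

Intrinsics K: fx=460.3, fy=423.4, cx=316.2, cy=234.9
Marker side s = 0.152 m; corners in marker frame (Z=0):
  M0 = (-0.0760, +0.0760, 0)
  M1 = (+0.0760, +0.0760, 0)
  M2 = (+0.0760, -0.0760, 0)
  M3 = (-0.0760, -0.0760, 0)
Detected image corners:
  c0 = (320.657413, 134.824359) px
  c1 = (410.924303, 130.956640) px
  c2 = (381.880275, 79.415511) px
  c3 = (299.841963, 80.398610) px
Planar DLT: solve 8×8 A·h = b for H (H[2,2]=1):
  H  [+680.17772 -90.57761 +353.70595]
  H  [+19.15586 +271.47376 +104.91427]
  H  [+0.32511 -0.72244 +1.00000]
B = K⁻¹H; ‖b₁‖=1.302824, ‖b₂‖=1.302824; λ = 2/(‖b₁‖+‖b₂‖) = 0.767563, sign → tz>0 ⇒ λ=+0.767563
r₁ = λ·B[:,0] = (+0.96279,-0.10372,+0.24954); r₂ = λ·B[:,1] = (+0.22988,+0.79979,-0.55452)
r₃ = r₁×r₂ = (-0.14207,+0.59125,+0.79387); SVD([r₁ r₂ r₃]) → R = UVᵀ:
  R  [+0.96279 +0.22988 -0.14207]
  R  [-0.10372 +0.79979 +0.59125]
  R  [+0.24954 -0.55452 +0.79387]
t = (+0.06254, -0.23565, +0.76756) m
tr R = 2.556454; θ = arccos((tr R − 1)/2) = 0.678959 rad = 38.901°
axis k = ((R−Rᵀ)₃₂, (R−Rᵀ)₁₃, (R−Rᵀ)₂₁) / (2 sinθ) = (-0.912266, -0.311801, -0.265614)
rvec = θ·k = (-0.619391, -0.211700, -0.180341)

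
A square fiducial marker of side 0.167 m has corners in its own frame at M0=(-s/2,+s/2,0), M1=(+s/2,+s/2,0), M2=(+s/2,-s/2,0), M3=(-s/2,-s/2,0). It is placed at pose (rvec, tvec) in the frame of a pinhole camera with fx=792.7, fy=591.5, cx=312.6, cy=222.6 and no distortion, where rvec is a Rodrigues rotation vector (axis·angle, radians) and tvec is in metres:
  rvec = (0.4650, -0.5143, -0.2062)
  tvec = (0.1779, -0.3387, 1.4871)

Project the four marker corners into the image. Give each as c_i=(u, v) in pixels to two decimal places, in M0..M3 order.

Intrinsics K: fx=792.7, fy=591.5, cx=312.6, cy=222.6
Marker side s = 0.167 m; corners in marker frame (Z=0):
  M0 = (-0.0835, +0.0835, 0)
  M1 = (+0.0835, +0.0835, 0)
  M2 = (+0.0835, -0.0835, 0)
  M3 = (-0.0835, -0.0835, 0)
rvec = (0.4650, -0.5143, -0.2062), |rvec| = θ = 0.72336 rad = 41.445°
Rodrigues: sinθ=0.66191, 1−cosθ=0.25041; R = I + sinθ·[k]× + (1−cosθ)·[k]×²:
    [+0.85307 +0.07423 -0.51650]
    [-0.30313 +0.87617 -0.37474]
    [+0.42472 +0.47625 +0.76994]
t = (0.1779, -0.3387, 1.4871) m
M0: Pc = R·M0+t = (+0.11287, -0.24023, +1.49140); u = 792.7·(+0.11287)/1.49140 + 312.6 = 372.5904, v = 591.5·(-0.24023)/1.49140 + 222.6 = 127.3240
M1: Pc = R·M1+t = (+0.25533, -0.29085, +1.56233); u = 792.7·(+0.25533)/1.56233 + 312.6 = 442.1498, v = 591.5·(-0.29085)/1.56233 + 222.6 = 112.4834
M2: Pc = R·M2+t = (+0.24293, -0.43717, +1.48280); u = 792.7·(+0.24293)/1.48280 + 312.6 = 442.4713, v = 591.5·(-0.43717)/1.48280 + 222.6 = 48.2085
M3: Pc = R·M3+t = (+0.10047, -0.38655, +1.41187); u = 792.7·(+0.10047)/1.41187 + 312.6 = 369.0097, v = 591.5·(-0.38655)/1.41187 + 222.6 = 60.6561

c0=(372.59, 127.32) c1=(442.15, 112.48) c2=(442.47, 48.21) c3=(369.01, 60.66)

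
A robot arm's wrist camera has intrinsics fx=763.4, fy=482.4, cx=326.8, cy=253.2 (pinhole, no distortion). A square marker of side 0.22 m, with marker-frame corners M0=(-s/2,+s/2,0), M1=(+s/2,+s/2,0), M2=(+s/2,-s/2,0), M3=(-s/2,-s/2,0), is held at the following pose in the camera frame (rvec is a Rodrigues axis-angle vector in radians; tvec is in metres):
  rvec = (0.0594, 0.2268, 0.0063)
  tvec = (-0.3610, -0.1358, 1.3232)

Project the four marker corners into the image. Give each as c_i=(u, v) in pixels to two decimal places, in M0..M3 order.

Intrinsics K: fx=763.4, fy=482.4, cx=326.8, cy=253.2
Marker side s = 0.22 m; corners in marker frame (Z=0):
  M0 = (-0.1100, +0.1100, 0)
  M1 = (+0.1100, +0.1100, 0)
  M2 = (+0.1100, -0.1100, 0)
  M3 = (-0.1100, -0.1100, 0)
rvec = (0.0594, 0.2268, 0.0063), |rvec| = θ = 0.23453 rad = 13.438°
Rodrigues: sinθ=0.23239, 1−cosθ=0.02738; R = I + sinθ·[k]× + (1−cosθ)·[k]×²:
    [+0.97438 +0.00046 +0.22491]
    [+0.01295 +0.99822 -0.05815]
    [-0.22454 +0.05957 +0.97264]
t = (-0.3610, -0.1358, 1.3232) m
M0: Pc = R·M0+t = (-0.46813, -0.02742, +1.35445); u = 763.4·(-0.46813)/1.35445 + 326.8 = 62.9508, v = 482.4·(-0.02742)/1.35445 + 253.2 = 243.4343
M1: Pc = R·M1+t = (-0.25377, -0.02457, +1.30505); u = 763.4·(-0.25377)/1.30505 + 326.8 = 178.3570, v = 482.4·(-0.02457)/1.30505 + 253.2 = 244.1175
M2: Pc = R·M2+t = (-0.25387, -0.24418, +1.29195); u = 763.4·(-0.25387)/1.29195 + 326.8 = 176.7911, v = 482.4·(-0.24418)/1.29195 + 253.2 = 162.0256
M3: Pc = R·M3+t = (-0.46823, -0.24703, +1.34135); u = 763.4·(-0.46823)/1.34135 + 326.8 = 60.3151, v = 482.4·(-0.24703)/1.34135 + 253.2 = 164.3589

c0=(62.95, 243.43) c1=(178.36, 244.12) c2=(176.79, 162.03) c3=(60.32, 164.36)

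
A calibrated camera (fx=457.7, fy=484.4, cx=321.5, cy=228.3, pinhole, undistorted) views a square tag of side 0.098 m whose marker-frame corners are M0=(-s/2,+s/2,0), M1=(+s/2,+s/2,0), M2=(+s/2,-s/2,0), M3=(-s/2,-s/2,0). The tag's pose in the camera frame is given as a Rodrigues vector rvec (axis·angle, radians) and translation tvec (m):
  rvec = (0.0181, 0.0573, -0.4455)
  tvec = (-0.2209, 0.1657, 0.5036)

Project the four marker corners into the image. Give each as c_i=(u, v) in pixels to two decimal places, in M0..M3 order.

c0=(101.20, 449.10) c1=(179.30, 410.90) c2=(140.52, 325.49) c3=(62.79, 364.71)

Intrinsics K: fx=457.7, fy=484.4, cx=321.5, cy=228.3
Marker side s = 0.098 m; corners in marker frame (Z=0):
  M0 = (-0.0490, +0.0490, 0)
  M1 = (+0.0490, +0.0490, 0)
  M2 = (+0.0490, -0.0490, 0)
  M3 = (-0.0490, -0.0490, 0)
rvec = (0.0181, 0.0573, -0.4455), |rvec| = θ = 0.44953 rad = 25.756°
Rodrigues: sinθ=0.43455, 1−cosθ=0.09935; R = I + sinθ·[k]× + (1−cosθ)·[k]×²:
    [+0.90081 +0.43116 +0.05143]
    [-0.43014 +0.90226 -0.03005]
    [-0.05935 +0.00495 +0.99822]
t = (-0.2209, 0.1657, 0.5036) m
M0: Pc = R·M0+t = (-0.24391, +0.23099, +0.50675); u = 457.7·(-0.24391)/0.50675 + 321.5 = 101.1964, v = 484.4·(+0.23099)/0.50675 + 228.3 = 449.0997
M1: Pc = R·M1+t = (-0.15563, +0.18883, +0.50093); u = 457.7·(-0.15563)/0.50093 + 321.5 = 179.2986, v = 484.4·(+0.18883)/0.50093 + 228.3 = 410.9015
M2: Pc = R·M2+t = (-0.19789, +0.10041, +0.50045); u = 457.7·(-0.19789)/0.50045 + 321.5 = 140.5169, v = 484.4·(+0.10041)/0.50045 + 228.3 = 325.4922
M3: Pc = R·M3+t = (-0.28617, +0.14257, +0.50627); u = 457.7·(-0.28617)/0.50627 + 321.5 = 62.7855, v = 484.4·(+0.14257)/0.50627 + 228.3 = 364.7083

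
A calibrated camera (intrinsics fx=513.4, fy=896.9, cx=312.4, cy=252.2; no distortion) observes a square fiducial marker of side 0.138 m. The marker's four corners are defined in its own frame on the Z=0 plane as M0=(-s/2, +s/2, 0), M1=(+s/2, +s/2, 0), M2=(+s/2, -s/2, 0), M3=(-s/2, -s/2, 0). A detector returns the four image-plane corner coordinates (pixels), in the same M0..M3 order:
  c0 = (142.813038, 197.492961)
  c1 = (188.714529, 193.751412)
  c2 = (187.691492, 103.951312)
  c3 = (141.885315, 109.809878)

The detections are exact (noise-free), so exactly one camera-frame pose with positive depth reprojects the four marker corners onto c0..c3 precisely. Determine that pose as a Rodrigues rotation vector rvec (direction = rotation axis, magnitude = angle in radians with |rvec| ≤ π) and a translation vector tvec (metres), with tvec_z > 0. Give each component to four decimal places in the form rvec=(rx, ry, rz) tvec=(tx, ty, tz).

Intrinsics K: fx=513.4, fy=896.9, cx=312.4, cy=252.2
Marker side s = 0.138 m; corners in marker frame (Z=0):
  M0 = (-0.0690, +0.0690, 0)
  M1 = (+0.0690, +0.0690, 0)
  M2 = (+0.0690, -0.0690, 0)
  M3 = (-0.0690, -0.0690, 0)
Detected image corners:
  c0 = (142.813038, 197.492961) px
  c1 = (188.714529, 193.751412) px
  c2 = (187.691492, 103.951312) px
  c3 = (141.885315, 109.809878) px
Planar DLT: solve 8×8 A·h = b for H (H[2,2]=1):
  H  [+303.60105 +5.18425 +165.00127]
  H  [-61.02882 +641.24310 +151.24530]
  H  [-0.17348 -0.01137 +1.00000]
B = K⁻¹H; ‖b₁‖=0.718444, ‖b₂‖=0.718444; λ = 2/(‖b₁‖+‖b₂‖) = 1.391896, sign → tz>0 ⇒ λ=+1.391896
r₁ = λ·B[:,0] = (+0.97004,-0.02681,-0.24147); r₂ = λ·B[:,1] = (+0.02369,+0.99959,-0.01583)
r₃ = r₁×r₂ = (+0.24180,+0.00964,+0.97028); SVD([r₁ r₂ r₃]) → R = UVᵀ:
  R  [+0.97004 +0.02369 +0.24180]
  R  [-0.02681 +0.99959 +0.00964]
  R  [-0.24147 -0.01583 +0.97028]
t = (-0.39962, -0.15667, +1.39190) m
tr R = 2.939910; θ = arccos((tr R − 1)/2) = 0.245751 rad = 14.080°
axis k = ((R−Rᵀ)₃₂, (R−Rᵀ)₁₃, (R−Rᵀ)₂₁) / (2 sinθ) = (-0.052334, +0.993222, -0.103783)
rvec = θ·k = (-0.012861, +0.244085, -0.025505)

rvec=(-0.0129, 0.2441, -0.0255) tvec=(-0.3996, -0.1567, 1.3919)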